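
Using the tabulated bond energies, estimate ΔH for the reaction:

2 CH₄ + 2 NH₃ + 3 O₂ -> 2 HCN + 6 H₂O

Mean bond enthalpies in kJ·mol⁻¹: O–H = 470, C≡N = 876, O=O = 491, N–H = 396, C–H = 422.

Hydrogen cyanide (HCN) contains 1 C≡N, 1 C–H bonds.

Bonds broken (reactants):
  C–H: 8 × 422 = 3376
  N–H: 6 × 396 = 2376
  O=O: 3 × 491 = 1473
  Σ(broken) = 7225 kJ
Bonds formed (products):
  C≡N: 2 × 876 = 1752
  C–H: 2 × 422 = 844
  O–H: 12 × 470 = 5640
  Σ(formed) = 8236 kJ
ΔH = Σ(broken) − Σ(formed) = 7225 − 8236 = −1011 kJ

ΔH ≈ −1011 kJ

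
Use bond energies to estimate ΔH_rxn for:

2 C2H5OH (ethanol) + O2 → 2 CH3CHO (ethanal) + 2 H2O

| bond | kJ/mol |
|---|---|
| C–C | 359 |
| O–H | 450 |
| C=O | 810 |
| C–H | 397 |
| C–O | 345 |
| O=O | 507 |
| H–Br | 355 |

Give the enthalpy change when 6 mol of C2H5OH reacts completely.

Bonds broken (reactants):
  C–C: 2 × 359 = 718
  C–H: 10 × 397 = 3970
  C–O: 2 × 345 = 690
  O–H: 2 × 450 = 900
  O=O: 1 × 507 = 507
  Σ(broken) = 6785 kJ
Bonds formed (products):
  C–C: 2 × 359 = 718
  C–H: 8 × 397 = 3176
  C=O: 2 × 810 = 1620
  O–H: 4 × 450 = 1800
  Σ(formed) = 7314 kJ
ΔH = Σ(broken) − Σ(formed) = 6785 − 7314 = −529 kJ
For 3× the reaction as written: 3 × (−529) = −1587 kJ

ΔH = −1587 kJ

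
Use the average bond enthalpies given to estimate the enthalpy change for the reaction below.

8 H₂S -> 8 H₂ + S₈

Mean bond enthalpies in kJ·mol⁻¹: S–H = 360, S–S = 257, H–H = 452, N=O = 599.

Bonds broken (reactants):
  S–H: 16 × 360 = 5760
  Σ(broken) = 5760 kJ
Bonds formed (products):
  H–H: 8 × 452 = 3616
  S–S: 8 × 257 = 2056
  Σ(formed) = 5672 kJ
ΔH = Σ(broken) − Σ(formed) = 5760 − 5672 = +88 kJ

ΔH ≈ +88 kJ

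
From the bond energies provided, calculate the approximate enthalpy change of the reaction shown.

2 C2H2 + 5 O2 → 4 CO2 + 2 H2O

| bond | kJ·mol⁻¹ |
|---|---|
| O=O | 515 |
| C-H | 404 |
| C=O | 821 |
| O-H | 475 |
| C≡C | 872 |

Bonds broken (reactants):
  C≡C: 2 × 872 = 1744
  C-H: 4 × 404 = 1616
  O=O: 5 × 515 = 2575
  Σ(broken) = 5935 kJ
Bonds formed (products):
  C=O: 8 × 821 = 6568
  O-H: 4 × 475 = 1900
  Σ(formed) = 8468 kJ
ΔH = Σ(broken) − Σ(formed) = 5935 − 8468 = −2533 kJ

ΔH ≈ −2533 kJ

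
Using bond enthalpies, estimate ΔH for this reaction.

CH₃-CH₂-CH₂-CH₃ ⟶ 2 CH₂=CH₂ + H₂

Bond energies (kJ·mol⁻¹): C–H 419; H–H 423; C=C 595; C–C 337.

Bonds broken (reactants):
  C–C: 3 × 337 = 1011
  C–H: 10 × 419 = 4190
  Σ(broken) = 5201 kJ
Bonds formed (products):
  C–H: 8 × 419 = 3352
  C=C: 2 × 595 = 1190
  H–H: 1 × 423 = 423
  Σ(formed) = 4965 kJ
ΔH = Σ(broken) − Σ(formed) = 5201 − 4965 = +236 kJ

ΔH ≈ +236 kJ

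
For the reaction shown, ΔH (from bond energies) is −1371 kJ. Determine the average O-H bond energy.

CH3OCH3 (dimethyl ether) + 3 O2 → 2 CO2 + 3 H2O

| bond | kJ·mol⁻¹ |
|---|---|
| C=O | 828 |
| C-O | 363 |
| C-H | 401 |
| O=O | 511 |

D(O-H) ≈ 454 kJ/mol

Let D be the O-H bond energy.
Σ(broken) = 6×401 + 2×363 + 3×511 = 4665
Σ(formed) = 4×828 + 6×D = 3312 + 6D
ΔH = Σ(broken) − Σ(formed) = (4665) − (3312 + 6D) = +1353 − 6D
Setting this equal to −1371 kJ gives 6D = 2724, so D = 454 kJ/mol.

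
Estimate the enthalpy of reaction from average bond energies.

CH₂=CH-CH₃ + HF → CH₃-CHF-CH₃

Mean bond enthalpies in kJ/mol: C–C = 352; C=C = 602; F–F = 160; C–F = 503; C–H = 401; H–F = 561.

Bonds broken (reactants):
  C–C: 1 × 352 = 352
  C–H: 6 × 401 = 2406
  C=C: 1 × 602 = 602
  H–F: 1 × 561 = 561
  Σ(broken) = 3921 kJ
Bonds formed (products):
  C–C: 2 × 352 = 704
  C–F: 1 × 503 = 503
  C–H: 7 × 401 = 2807
  Σ(formed) = 4014 kJ
ΔH = Σ(broken) − Σ(formed) = 3921 − 4014 = −93 kJ

ΔH ≈ −93 kJ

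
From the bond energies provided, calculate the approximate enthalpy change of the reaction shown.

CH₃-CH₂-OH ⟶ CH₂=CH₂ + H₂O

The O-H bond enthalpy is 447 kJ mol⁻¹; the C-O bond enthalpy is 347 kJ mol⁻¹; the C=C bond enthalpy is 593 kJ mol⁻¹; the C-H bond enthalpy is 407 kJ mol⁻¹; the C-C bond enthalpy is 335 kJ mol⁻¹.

ΔH ≈ +49 kJ

Bonds broken (reactants):
  C-C: 1 × 335 = 335
  C-H: 5 × 407 = 2035
  C-O: 1 × 347 = 347
  O-H: 1 × 447 = 447
  Σ(broken) = 3164 kJ
Bonds formed (products):
  C-H: 4 × 407 = 1628
  C=C: 1 × 593 = 593
  O-H: 2 × 447 = 894
  Σ(formed) = 3115 kJ
ΔH = Σ(broken) − Σ(formed) = 3164 − 3115 = +49 kJ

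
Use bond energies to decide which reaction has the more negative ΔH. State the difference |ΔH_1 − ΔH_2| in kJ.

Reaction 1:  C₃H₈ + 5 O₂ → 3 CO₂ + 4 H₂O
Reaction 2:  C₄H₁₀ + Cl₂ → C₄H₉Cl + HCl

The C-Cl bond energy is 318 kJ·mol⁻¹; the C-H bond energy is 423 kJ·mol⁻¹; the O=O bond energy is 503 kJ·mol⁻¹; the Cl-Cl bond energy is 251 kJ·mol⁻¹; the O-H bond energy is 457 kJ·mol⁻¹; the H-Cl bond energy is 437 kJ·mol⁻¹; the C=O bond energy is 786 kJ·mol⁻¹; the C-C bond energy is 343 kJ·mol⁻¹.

Reaction 1, by 1706 kJ

Reaction 1:
  Bonds broken (reactants):
    C-C: 2 × 343 = 686
    C-H: 8 × 423 = 3384
    O=O: 5 × 503 = 2515
    Σ(broken) = 6585 kJ
  Bonds formed (products):
    C=O: 6 × 786 = 4716
    O-H: 8 × 457 = 3656
    Σ(formed) = 8372 kJ
  ΔH_1 = 6585 − 8372 = −1787 kJ
Reaction 2:
  Bonds broken (reactants):
    C-C: 3 × 343 = 1029
    C-H: 10 × 423 = 4230
    Cl-Cl: 1 × 251 = 251
    Σ(broken) = 5510 kJ
  Bonds formed (products):
    C-C: 3 × 343 = 1029
    C-Cl: 1 × 318 = 318
    C-H: 9 × 423 = 3807
    H-Cl: 1 × 437 = 437
    Σ(formed) = 5591 kJ
  ΔH_2 = 5510 − 5591 = −81 kJ
ΔH_1 − ΔH_2 = −1706 kJ, so reaction 1 has the more negative ΔH; |ΔH_1 − ΔH_2| = 1706 kJ.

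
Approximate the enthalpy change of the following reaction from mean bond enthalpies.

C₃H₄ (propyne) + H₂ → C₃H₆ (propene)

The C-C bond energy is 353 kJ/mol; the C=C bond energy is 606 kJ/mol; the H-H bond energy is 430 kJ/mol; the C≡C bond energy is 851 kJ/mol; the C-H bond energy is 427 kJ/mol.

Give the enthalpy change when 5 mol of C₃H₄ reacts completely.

ΔH = −895 kJ

Bonds broken (reactants):
  C≡C: 1 × 851 = 851
  C-C: 1 × 353 = 353
  C-H: 4 × 427 = 1708
  H-H: 1 × 430 = 430
  Σ(broken) = 3342 kJ
Bonds formed (products):
  C-C: 1 × 353 = 353
  C-H: 6 × 427 = 2562
  C=C: 1 × 606 = 606
  Σ(formed) = 3521 kJ
ΔH = Σ(broken) − Σ(formed) = 3342 − 3521 = −179 kJ
For 5× the reaction as written: 5 × (−179) = −895 kJ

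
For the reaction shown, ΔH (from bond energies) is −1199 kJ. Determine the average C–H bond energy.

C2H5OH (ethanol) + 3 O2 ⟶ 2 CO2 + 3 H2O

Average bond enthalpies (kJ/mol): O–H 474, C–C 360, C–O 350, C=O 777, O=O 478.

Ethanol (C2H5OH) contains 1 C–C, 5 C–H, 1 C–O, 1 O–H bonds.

Let D be the C–H bond energy.
Σ(broken) = 1×360 + 5×D + 1×350 + 1×474 + 3×478 = 2618 + 5D
Σ(formed) = 4×777 + 6×474 = 5952
ΔH = Σ(broken) − Σ(formed) = (2618 + 5D) − (5952) = −3334 + 5D
Setting this equal to −1199 kJ gives 5D = 2135, so D = 427 kJ/mol.

D(C–H) ≈ 427 kJ/mol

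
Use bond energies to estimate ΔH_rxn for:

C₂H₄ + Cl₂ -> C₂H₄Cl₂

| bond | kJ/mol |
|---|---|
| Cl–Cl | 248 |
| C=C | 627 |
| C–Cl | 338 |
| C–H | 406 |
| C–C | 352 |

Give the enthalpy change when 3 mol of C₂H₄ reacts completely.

ΔH = −459 kJ

Bonds broken (reactants):
  C–H: 4 × 406 = 1624
  C=C: 1 × 627 = 627
  Cl–Cl: 1 × 248 = 248
  Σ(broken) = 2499 kJ
Bonds formed (products):
  C–C: 1 × 352 = 352
  C–Cl: 2 × 338 = 676
  C–H: 4 × 406 = 1624
  Σ(formed) = 2652 kJ
ΔH = Σ(broken) − Σ(formed) = 2499 − 2652 = −153 kJ
For 3× the reaction as written: 3 × (−153) = −459 kJ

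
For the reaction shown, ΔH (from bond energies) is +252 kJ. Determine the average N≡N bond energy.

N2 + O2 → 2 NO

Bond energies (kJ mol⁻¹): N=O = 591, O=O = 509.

D(N≡N) ≈ 925 kJ/mol

Let D be the N≡N bond energy.
Σ(broken) = 1×D + 1×509 = 509 + D
Σ(formed) = 2×591 = 1182
ΔH = Σ(broken) − Σ(formed) = (509 + D) − (1182) = −673 + D
Setting this equal to +252 kJ gives D = 925 kJ/mol.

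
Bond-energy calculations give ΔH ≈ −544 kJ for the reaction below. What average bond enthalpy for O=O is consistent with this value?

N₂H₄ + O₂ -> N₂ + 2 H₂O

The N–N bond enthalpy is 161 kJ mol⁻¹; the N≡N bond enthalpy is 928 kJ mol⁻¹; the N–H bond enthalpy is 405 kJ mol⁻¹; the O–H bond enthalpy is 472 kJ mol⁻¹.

D(O=O) ≈ 491 kJ/mol

Let D be the O=O bond energy.
Σ(broken) = 4×405 + 1×161 + 1×D = 1781 + D
Σ(formed) = 1×928 + 4×472 = 2816
ΔH = Σ(broken) − Σ(formed) = (1781 + D) − (2816) = −1035 + D
Setting this equal to −544 kJ gives D = 491 kJ/mol.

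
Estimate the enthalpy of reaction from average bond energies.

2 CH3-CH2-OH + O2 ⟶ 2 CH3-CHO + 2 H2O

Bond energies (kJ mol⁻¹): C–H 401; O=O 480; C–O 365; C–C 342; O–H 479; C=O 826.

Bonds broken (reactants):
  C–C: 2 × 342 = 684
  C–H: 10 × 401 = 4010
  C–O: 2 × 365 = 730
  O–H: 2 × 479 = 958
  O=O: 1 × 480 = 480
  Σ(broken) = 6862 kJ
Bonds formed (products):
  C–C: 2 × 342 = 684
  C–H: 8 × 401 = 3208
  C=O: 2 × 826 = 1652
  O–H: 4 × 479 = 1916
  Σ(formed) = 7460 kJ
ΔH = Σ(broken) − Σ(formed) = 6862 − 7460 = −598 kJ

ΔH ≈ −598 kJ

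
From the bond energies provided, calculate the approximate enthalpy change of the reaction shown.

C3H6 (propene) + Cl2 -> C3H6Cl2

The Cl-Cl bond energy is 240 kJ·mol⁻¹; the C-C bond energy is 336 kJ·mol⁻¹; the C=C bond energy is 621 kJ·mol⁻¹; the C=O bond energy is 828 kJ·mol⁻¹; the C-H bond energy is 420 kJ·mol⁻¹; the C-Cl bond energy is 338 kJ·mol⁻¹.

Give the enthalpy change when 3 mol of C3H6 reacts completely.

Bonds broken (reactants):
  C-C: 1 × 336 = 336
  C-H: 6 × 420 = 2520
  C=C: 1 × 621 = 621
  Cl-Cl: 1 × 240 = 240
  Σ(broken) = 3717 kJ
Bonds formed (products):
  C-C: 2 × 336 = 672
  C-Cl: 2 × 338 = 676
  C-H: 6 × 420 = 2520
  Σ(formed) = 3868 kJ
ΔH = Σ(broken) − Σ(formed) = 3717 − 3868 = −151 kJ
For 3× the reaction as written: 3 × (−151) = −453 kJ

ΔH = −453 kJ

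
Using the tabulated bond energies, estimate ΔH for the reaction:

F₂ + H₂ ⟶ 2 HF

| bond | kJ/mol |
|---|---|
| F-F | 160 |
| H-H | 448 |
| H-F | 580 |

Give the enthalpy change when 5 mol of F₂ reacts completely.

Bonds broken (reactants):
  F-F: 1 × 160 = 160
  H-H: 1 × 448 = 448
  Σ(broken) = 608 kJ
Bonds formed (products):
  H-F: 2 × 580 = 1160
  Σ(formed) = 1160 kJ
ΔH = Σ(broken) − Σ(formed) = 608 − 1160 = −552 kJ
For 5× the reaction as written: 5 × (−552) = −2760 kJ

ΔH = −2760 kJ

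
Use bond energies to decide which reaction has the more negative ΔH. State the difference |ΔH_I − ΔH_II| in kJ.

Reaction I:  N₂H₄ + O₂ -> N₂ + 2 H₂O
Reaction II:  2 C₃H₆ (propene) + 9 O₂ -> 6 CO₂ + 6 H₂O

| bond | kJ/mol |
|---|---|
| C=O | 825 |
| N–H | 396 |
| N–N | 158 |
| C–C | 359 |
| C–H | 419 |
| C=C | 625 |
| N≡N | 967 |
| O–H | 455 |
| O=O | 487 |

Reaction II, by 3423 kJ

Reaction I:
  Bonds broken (reactants):
    N–H: 4 × 396 = 1584
    N–N: 1 × 158 = 158
    O=O: 1 × 487 = 487
    Σ(broken) = 2229 kJ
  Bonds formed (products):
    N≡N: 1 × 967 = 967
    O–H: 4 × 455 = 1820
    Σ(formed) = 2787 kJ
  ΔH_I = 2229 − 2787 = −558 kJ
Reaction II:
  Bonds broken (reactants):
    C–C: 2 × 359 = 718
    C–H: 12 × 419 = 5028
    C=C: 2 × 625 = 1250
    O=O: 9 × 487 = 4383
    Σ(broken) = 11379 kJ
  Bonds formed (products):
    C=O: 12 × 825 = 9900
    O–H: 12 × 455 = 5460
    Σ(formed) = 15360 kJ
  ΔH_II = 11379 − 15360 = −3981 kJ
ΔH_I − ΔH_II = +3423 kJ, so reaction II has the more negative ΔH; |ΔH_I − ΔH_II| = 3423 kJ.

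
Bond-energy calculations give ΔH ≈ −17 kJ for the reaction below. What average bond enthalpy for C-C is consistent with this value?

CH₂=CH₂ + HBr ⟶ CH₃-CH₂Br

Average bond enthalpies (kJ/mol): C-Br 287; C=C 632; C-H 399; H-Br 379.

D(C-C) ≈ 342 kJ/mol

Let D be the C-C bond energy.
Σ(broken) = 4×399 + 1×632 + 1×379 = 2607
Σ(formed) = 1×287 + 1×D + 5×399 = 2282 + D
ΔH = Σ(broken) − Σ(formed) = (2607) − (2282 + D) = +325 − D
Setting this equal to −17 kJ gives D = 342 kJ/mol.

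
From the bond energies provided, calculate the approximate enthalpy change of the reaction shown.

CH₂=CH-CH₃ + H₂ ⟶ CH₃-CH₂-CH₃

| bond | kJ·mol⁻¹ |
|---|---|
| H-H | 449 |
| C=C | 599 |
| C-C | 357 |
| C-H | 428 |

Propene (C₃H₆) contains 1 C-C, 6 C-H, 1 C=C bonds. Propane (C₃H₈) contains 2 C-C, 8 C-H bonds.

Bonds broken (reactants):
  C-C: 1 × 357 = 357
  C-H: 6 × 428 = 2568
  C=C: 1 × 599 = 599
  H-H: 1 × 449 = 449
  Σ(broken) = 3973 kJ
Bonds formed (products):
  C-C: 2 × 357 = 714
  C-H: 8 × 428 = 3424
  Σ(formed) = 4138 kJ
ΔH = Σ(broken) − Σ(formed) = 3973 − 4138 = −165 kJ

ΔH ≈ −165 kJ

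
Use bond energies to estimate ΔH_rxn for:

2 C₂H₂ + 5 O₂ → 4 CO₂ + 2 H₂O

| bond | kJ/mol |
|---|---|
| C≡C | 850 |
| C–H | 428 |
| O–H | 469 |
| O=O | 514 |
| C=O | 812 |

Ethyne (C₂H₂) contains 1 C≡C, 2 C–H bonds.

Bonds broken (reactants):
  C≡C: 2 × 850 = 1700
  C–H: 4 × 428 = 1712
  O=O: 5 × 514 = 2570
  Σ(broken) = 5982 kJ
Bonds formed (products):
  C=O: 8 × 812 = 6496
  O–H: 4 × 469 = 1876
  Σ(formed) = 8372 kJ
ΔH = Σ(broken) − Σ(formed) = 5982 − 8372 = −2390 kJ

ΔH ≈ −2390 kJ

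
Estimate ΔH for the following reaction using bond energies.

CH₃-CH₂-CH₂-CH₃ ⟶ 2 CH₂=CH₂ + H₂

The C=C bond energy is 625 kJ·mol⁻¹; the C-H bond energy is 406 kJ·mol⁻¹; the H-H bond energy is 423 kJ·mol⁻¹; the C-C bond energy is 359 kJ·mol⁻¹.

Bonds broken (reactants):
  C-C: 3 × 359 = 1077
  C-H: 10 × 406 = 4060
  Σ(broken) = 5137 kJ
Bonds formed (products):
  C-H: 8 × 406 = 3248
  C=C: 2 × 625 = 1250
  H-H: 1 × 423 = 423
  Σ(formed) = 4921 kJ
ΔH = Σ(broken) − Σ(formed) = 5137 − 4921 = +216 kJ

ΔH ≈ +216 kJ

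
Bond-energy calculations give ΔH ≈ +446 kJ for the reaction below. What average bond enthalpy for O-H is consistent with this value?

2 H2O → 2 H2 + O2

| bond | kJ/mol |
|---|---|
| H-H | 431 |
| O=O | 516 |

D(O-H) ≈ 456 kJ/mol

Let D be the O-H bond energy.
Σ(broken) = 4×D = 4D
Σ(formed) = 2×431 + 1×516 = 1378
ΔH = Σ(broken) − Σ(formed) = (4D) − (1378) = −1378 + 4D
Setting this equal to +446 kJ gives 4D = 1824, so D = 456 kJ/mol.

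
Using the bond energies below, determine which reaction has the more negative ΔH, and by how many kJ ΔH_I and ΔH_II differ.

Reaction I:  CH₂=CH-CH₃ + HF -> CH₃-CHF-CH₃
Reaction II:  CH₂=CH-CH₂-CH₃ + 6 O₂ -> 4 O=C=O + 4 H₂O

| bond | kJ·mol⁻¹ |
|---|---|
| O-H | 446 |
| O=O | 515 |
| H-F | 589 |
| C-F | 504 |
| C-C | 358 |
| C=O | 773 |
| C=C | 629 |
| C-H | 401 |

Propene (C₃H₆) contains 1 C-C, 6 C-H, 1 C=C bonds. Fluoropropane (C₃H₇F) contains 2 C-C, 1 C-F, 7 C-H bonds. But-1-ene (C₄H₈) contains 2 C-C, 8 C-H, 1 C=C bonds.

Reaction I:
  Bonds broken (reactants):
    C-C: 1 × 358 = 358
    C-H: 6 × 401 = 2406
    C=C: 1 × 629 = 629
    H-F: 1 × 589 = 589
    Σ(broken) = 3982 kJ
  Bonds formed (products):
    C-C: 2 × 358 = 716
    C-F: 1 × 504 = 504
    C-H: 7 × 401 = 2807
    Σ(formed) = 4027 kJ
  ΔH_I = 3982 − 4027 = −45 kJ
Reaction II:
  Bonds broken (reactants):
    C-C: 2 × 358 = 716
    C-H: 8 × 401 = 3208
    C=C: 1 × 629 = 629
    O=O: 6 × 515 = 3090
    Σ(broken) = 7643 kJ
  Bonds formed (products):
    C=O: 8 × 773 = 6184
    O-H: 8 × 446 = 3568
    Σ(formed) = 9752 kJ
  ΔH_II = 7643 − 9752 = −2109 kJ
ΔH_I − ΔH_II = +2064 kJ, so reaction II has the more negative ΔH; |ΔH_I − ΔH_II| = 2064 kJ.

Reaction II, by 2064 kJ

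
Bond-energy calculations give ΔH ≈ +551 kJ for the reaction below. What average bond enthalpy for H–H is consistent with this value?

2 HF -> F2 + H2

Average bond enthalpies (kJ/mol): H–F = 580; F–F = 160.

Let D be the H–H bond energy.
Σ(broken) = 2×580 = 1160
Σ(formed) = 1×160 + 1×D = 160 + D
ΔH = Σ(broken) − Σ(formed) = (1160) − (160 + D) = +1000 − D
Setting this equal to +551 kJ gives D = 449 kJ/mol.

D(H–H) ≈ 449 kJ/mol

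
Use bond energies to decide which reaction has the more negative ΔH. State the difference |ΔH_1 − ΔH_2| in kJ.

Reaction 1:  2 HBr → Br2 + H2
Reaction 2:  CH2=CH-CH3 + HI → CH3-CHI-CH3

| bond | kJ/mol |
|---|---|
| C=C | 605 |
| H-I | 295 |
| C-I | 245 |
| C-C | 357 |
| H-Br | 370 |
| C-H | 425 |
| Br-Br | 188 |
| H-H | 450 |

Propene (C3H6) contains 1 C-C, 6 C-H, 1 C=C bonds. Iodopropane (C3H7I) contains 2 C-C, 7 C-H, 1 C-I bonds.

Reaction 1:
  Bonds broken (reactants):
    H-Br: 2 × 370 = 740
    Σ(broken) = 740 kJ
  Bonds formed (products):
    Br-Br: 1 × 188 = 188
    H-H: 1 × 450 = 450
    Σ(formed) = 638 kJ
  ΔH_1 = 740 − 638 = +102 kJ
Reaction 2:
  Bonds broken (reactants):
    C-C: 1 × 357 = 357
    C-H: 6 × 425 = 2550
    C=C: 1 × 605 = 605
    H-I: 1 × 295 = 295
    Σ(broken) = 3807 kJ
  Bonds formed (products):
    C-C: 2 × 357 = 714
    C-H: 7 × 425 = 2975
    C-I: 1 × 245 = 245
    Σ(formed) = 3934 kJ
  ΔH_2 = 3807 − 3934 = −127 kJ
ΔH_1 − ΔH_2 = +229 kJ, so reaction 2 has the more negative ΔH; |ΔH_1 − ΔH_2| = 229 kJ.

Reaction 2, by 229 kJ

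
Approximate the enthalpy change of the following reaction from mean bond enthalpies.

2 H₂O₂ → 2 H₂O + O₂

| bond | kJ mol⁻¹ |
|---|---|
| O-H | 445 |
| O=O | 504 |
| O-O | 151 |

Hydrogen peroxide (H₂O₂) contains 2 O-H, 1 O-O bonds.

Bonds broken (reactants):
  O-H: 4 × 445 = 1780
  O-O: 2 × 151 = 302
  Σ(broken) = 2082 kJ
Bonds formed (products):
  O-H: 4 × 445 = 1780
  O=O: 1 × 504 = 504
  Σ(formed) = 2284 kJ
ΔH = Σ(broken) − Σ(formed) = 2082 − 2284 = −202 kJ

ΔH ≈ −202 kJ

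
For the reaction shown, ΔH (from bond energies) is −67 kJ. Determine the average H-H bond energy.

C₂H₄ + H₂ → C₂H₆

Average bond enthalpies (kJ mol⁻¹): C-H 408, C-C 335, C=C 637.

Let D be the H-H bond energy.
Σ(broken) = 4×408 + 1×637 + 1×D = 2269 + D
Σ(formed) = 1×335 + 6×408 = 2783
ΔH = Σ(broken) − Σ(formed) = (2269 + D) − (2783) = −514 + D
Setting this equal to −67 kJ gives D = 447 kJ/mol.

D(H-H) ≈ 447 kJ/mol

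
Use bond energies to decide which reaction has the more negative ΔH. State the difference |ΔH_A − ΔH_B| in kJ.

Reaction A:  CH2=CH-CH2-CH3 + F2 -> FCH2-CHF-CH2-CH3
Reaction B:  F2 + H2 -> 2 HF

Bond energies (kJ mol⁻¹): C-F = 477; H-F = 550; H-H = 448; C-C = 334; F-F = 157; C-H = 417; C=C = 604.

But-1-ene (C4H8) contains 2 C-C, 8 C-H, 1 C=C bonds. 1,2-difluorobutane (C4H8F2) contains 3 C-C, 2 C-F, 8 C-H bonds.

Reaction A, by 32 kJ

Reaction A:
  Bonds broken (reactants):
    C-C: 2 × 334 = 668
    C-H: 8 × 417 = 3336
    C=C: 1 × 604 = 604
    F-F: 1 × 157 = 157
    Σ(broken) = 4765 kJ
  Bonds formed (products):
    C-C: 3 × 334 = 1002
    C-F: 2 × 477 = 954
    C-H: 8 × 417 = 3336
    Σ(formed) = 5292 kJ
  ΔH_A = 4765 − 5292 = −527 kJ
Reaction B:
  Bonds broken (reactants):
    F-F: 1 × 157 = 157
    H-H: 1 × 448 = 448
    Σ(broken) = 605 kJ
  Bonds formed (products):
    H-F: 2 × 550 = 1100
    Σ(formed) = 1100 kJ
  ΔH_B = 605 − 1100 = −495 kJ
ΔH_A − ΔH_B = −32 kJ, so reaction A has the more negative ΔH; |ΔH_A − ΔH_B| = 32 kJ.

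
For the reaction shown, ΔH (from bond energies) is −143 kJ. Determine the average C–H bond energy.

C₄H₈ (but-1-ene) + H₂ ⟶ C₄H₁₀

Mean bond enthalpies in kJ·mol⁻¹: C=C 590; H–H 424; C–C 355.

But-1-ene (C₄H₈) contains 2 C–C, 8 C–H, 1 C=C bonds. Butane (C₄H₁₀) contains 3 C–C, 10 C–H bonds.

D(C–H) ≈ 401 kJ/mol

Let D be the C–H bond energy.
Σ(broken) = 2×355 + 8×D + 1×590 + 1×424 = 1724 + 8D
Σ(formed) = 3×355 + 10×D = 1065 + 10D
ΔH = Σ(broken) − Σ(formed) = (1724 + 8D) − (1065 + 10D) = +659 − 2D
Setting this equal to −143 kJ gives 2D = 802, so D = 401 kJ/mol.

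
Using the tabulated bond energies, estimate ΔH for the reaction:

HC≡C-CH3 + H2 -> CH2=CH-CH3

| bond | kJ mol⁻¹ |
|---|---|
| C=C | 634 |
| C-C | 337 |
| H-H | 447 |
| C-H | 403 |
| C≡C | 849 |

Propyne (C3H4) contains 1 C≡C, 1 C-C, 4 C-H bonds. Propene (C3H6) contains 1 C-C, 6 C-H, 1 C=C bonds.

ΔH ≈ −144 kJ

Bonds broken (reactants):
  C≡C: 1 × 849 = 849
  C-C: 1 × 337 = 337
  C-H: 4 × 403 = 1612
  H-H: 1 × 447 = 447
  Σ(broken) = 3245 kJ
Bonds formed (products):
  C-C: 1 × 337 = 337
  C-H: 6 × 403 = 2418
  C=C: 1 × 634 = 634
  Σ(formed) = 3389 kJ
ΔH = Σ(broken) − Σ(formed) = 3245 − 3389 = −144 kJ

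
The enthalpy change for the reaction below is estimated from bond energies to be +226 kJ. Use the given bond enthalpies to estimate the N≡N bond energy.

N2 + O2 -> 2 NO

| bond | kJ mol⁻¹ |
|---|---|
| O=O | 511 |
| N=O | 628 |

D(N≡N) ≈ 971 kJ/mol

Let D be the N≡N bond energy.
Σ(broken) = 1×D + 1×511 = 511 + D
Σ(formed) = 2×628 = 1256
ΔH = Σ(broken) − Σ(formed) = (511 + D) − (1256) = −745 + D
Setting this equal to +226 kJ gives D = 971 kJ/mol.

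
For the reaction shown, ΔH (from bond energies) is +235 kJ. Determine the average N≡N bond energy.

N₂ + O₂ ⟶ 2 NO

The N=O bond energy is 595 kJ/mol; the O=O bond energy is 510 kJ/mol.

Let D be the N≡N bond energy.
Σ(broken) = 1×D + 1×510 = 510 + D
Σ(formed) = 2×595 = 1190
ΔH = Σ(broken) − Σ(formed) = (510 + D) − (1190) = −680 + D
Setting this equal to +235 kJ gives D = 915 kJ/mol.

D(N≡N) ≈ 915 kJ/mol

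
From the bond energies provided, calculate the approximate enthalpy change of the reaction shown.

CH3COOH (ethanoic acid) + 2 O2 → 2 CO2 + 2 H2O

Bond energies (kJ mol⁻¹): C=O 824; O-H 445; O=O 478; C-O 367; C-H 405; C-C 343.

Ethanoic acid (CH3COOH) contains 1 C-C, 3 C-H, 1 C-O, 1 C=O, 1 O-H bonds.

ΔH ≈ −926 kJ

Bonds broken (reactants):
  C-C: 1 × 343 = 343
  C-H: 3 × 405 = 1215
  C-O: 1 × 367 = 367
  C=O: 1 × 824 = 824
  O-H: 1 × 445 = 445
  O=O: 2 × 478 = 956
  Σ(broken) = 4150 kJ
Bonds formed (products):
  C=O: 4 × 824 = 3296
  O-H: 4 × 445 = 1780
  Σ(formed) = 5076 kJ
ΔH = Σ(broken) − Σ(formed) = 4150 − 5076 = −926 kJ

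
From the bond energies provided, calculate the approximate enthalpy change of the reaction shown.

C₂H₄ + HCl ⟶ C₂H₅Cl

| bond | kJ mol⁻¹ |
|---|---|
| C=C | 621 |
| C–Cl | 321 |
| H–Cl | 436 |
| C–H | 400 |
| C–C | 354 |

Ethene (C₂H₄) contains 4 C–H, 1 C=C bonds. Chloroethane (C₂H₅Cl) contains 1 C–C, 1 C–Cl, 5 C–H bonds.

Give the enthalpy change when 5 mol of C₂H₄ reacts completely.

Bonds broken (reactants):
  C–H: 4 × 400 = 1600
  C=C: 1 × 621 = 621
  H–Cl: 1 × 436 = 436
  Σ(broken) = 2657 kJ
Bonds formed (products):
  C–C: 1 × 354 = 354
  C–Cl: 1 × 321 = 321
  C–H: 5 × 400 = 2000
  Σ(formed) = 2675 kJ
ΔH = Σ(broken) − Σ(formed) = 2657 − 2675 = −18 kJ
For 5× the reaction as written: 5 × (−18) = −90 kJ

ΔH = −90 kJ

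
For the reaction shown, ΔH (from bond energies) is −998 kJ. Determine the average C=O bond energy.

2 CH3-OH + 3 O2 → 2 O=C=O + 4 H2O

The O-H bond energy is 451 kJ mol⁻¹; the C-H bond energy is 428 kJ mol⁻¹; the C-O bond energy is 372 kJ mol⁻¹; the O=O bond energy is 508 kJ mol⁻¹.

Let D be the C=O bond energy.
Σ(broken) = 6×428 + 2×372 + 2×451 + 3×508 = 5738
Σ(formed) = 4×D + 8×451 = 3608 + 4D
ΔH = Σ(broken) − Σ(formed) = (5738) − (3608 + 4D) = +2130 − 4D
Setting this equal to −998 kJ gives 4D = 3128, so D = 782 kJ/mol.

D(C=O) ≈ 782 kJ/mol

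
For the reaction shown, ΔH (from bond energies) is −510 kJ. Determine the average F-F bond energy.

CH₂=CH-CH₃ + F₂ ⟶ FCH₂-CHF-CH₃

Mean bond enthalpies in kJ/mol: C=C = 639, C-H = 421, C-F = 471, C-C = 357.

D(F-F) ≈ 150 kJ/mol

Let D be the F-F bond energy.
Σ(broken) = 1×357 + 6×421 + 1×639 + 1×D = 3522 + D
Σ(formed) = 2×357 + 2×471 + 6×421 = 4182
ΔH = Σ(broken) − Σ(formed) = (3522 + D) − (4182) = −660 + D
Setting this equal to −510 kJ gives D = 150 kJ/mol.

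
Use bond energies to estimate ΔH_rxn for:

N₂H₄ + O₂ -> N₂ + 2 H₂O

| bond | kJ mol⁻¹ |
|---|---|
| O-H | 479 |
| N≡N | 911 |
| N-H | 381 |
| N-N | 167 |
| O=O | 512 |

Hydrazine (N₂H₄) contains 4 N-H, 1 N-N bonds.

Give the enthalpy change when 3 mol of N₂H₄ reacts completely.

Bonds broken (reactants):
  N-H: 4 × 381 = 1524
  N-N: 1 × 167 = 167
  O=O: 1 × 512 = 512
  Σ(broken) = 2203 kJ
Bonds formed (products):
  N≡N: 1 × 911 = 911
  O-H: 4 × 479 = 1916
  Σ(formed) = 2827 kJ
ΔH = Σ(broken) − Σ(formed) = 2203 − 2827 = −624 kJ
For 3× the reaction as written: 3 × (−624) = −1872 kJ

ΔH = −1872 kJ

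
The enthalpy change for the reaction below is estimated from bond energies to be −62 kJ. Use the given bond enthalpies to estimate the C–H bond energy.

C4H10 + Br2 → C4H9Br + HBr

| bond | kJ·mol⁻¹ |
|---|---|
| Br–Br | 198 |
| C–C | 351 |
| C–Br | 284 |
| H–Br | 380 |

D(C–H) ≈ 404 kJ/mol

Let D be the C–H bond energy.
Σ(broken) = 1×198 + 3×351 + 10×D = 1251 + 10D
Σ(formed) = 1×284 + 3×351 + 9×D + 1×380 = 1717 + 9D
ΔH = Σ(broken) − Σ(formed) = (1251 + 10D) − (1717 + 9D) = −466 + D
Setting this equal to −62 kJ gives D = 404 kJ/mol.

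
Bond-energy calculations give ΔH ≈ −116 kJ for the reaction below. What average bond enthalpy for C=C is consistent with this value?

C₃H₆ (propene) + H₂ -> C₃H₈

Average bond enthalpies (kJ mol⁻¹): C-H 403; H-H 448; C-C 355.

Let D be the C=C bond energy.
Σ(broken) = 1×355 + 6×403 + 1×D + 1×448 = 3221 + D
Σ(formed) = 2×355 + 8×403 = 3934
ΔH = Σ(broken) − Σ(formed) = (3221 + D) − (3934) = −713 + D
Setting this equal to −116 kJ gives D = 597 kJ/mol.

D(C=C) ≈ 597 kJ/mol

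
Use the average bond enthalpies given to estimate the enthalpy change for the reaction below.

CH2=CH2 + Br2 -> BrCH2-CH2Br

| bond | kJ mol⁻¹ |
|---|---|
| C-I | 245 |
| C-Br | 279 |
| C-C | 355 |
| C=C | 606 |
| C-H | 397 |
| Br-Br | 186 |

Bonds broken (reactants):
  Br-Br: 1 × 186 = 186
  C-H: 4 × 397 = 1588
  C=C: 1 × 606 = 606
  Σ(broken) = 2380 kJ
Bonds formed (products):
  C-Br: 2 × 279 = 558
  C-C: 1 × 355 = 355
  C-H: 4 × 397 = 1588
  Σ(formed) = 2501 kJ
ΔH = Σ(broken) − Σ(formed) = 2380 − 2501 = −121 kJ

ΔH ≈ −121 kJ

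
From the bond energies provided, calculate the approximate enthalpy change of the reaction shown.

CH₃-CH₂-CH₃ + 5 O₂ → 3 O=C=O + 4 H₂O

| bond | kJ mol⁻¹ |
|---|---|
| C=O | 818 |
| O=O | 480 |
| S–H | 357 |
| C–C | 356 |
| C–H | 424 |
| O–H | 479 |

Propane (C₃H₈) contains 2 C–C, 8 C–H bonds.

Bonds broken (reactants):
  C–C: 2 × 356 = 712
  C–H: 8 × 424 = 3392
  O=O: 5 × 480 = 2400
  Σ(broken) = 6504 kJ
Bonds formed (products):
  C=O: 6 × 818 = 4908
  O–H: 8 × 479 = 3832
  Σ(formed) = 8740 kJ
ΔH = Σ(broken) − Σ(formed) = 6504 − 8740 = −2236 kJ

ΔH ≈ −2236 kJ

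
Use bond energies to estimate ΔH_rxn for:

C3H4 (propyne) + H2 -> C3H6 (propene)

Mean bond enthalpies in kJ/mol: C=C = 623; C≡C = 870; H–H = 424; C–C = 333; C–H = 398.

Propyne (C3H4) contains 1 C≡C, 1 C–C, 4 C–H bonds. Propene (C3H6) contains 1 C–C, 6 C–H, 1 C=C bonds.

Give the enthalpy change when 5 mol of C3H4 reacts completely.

Bonds broken (reactants):
  C≡C: 1 × 870 = 870
  C–C: 1 × 333 = 333
  C–H: 4 × 398 = 1592
  H–H: 1 × 424 = 424
  Σ(broken) = 3219 kJ
Bonds formed (products):
  C–C: 1 × 333 = 333
  C–H: 6 × 398 = 2388
  C=C: 1 × 623 = 623
  Σ(formed) = 3344 kJ
ΔH = Σ(broken) − Σ(formed) = 3219 − 3344 = −125 kJ
For 5× the reaction as written: 5 × (−125) = −625 kJ

ΔH = −625 kJ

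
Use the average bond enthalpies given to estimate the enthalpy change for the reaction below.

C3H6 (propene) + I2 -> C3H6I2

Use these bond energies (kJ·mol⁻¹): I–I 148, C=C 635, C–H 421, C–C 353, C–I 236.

ΔH ≈ −42 kJ

Bonds broken (reactants):
  C–C: 1 × 353 = 353
  C–H: 6 × 421 = 2526
  C=C: 1 × 635 = 635
  I–I: 1 × 148 = 148
  Σ(broken) = 3662 kJ
Bonds formed (products):
  C–C: 2 × 353 = 706
  C–H: 6 × 421 = 2526
  C–I: 2 × 236 = 472
  Σ(formed) = 3704 kJ
ΔH = Σ(broken) − Σ(formed) = 3662 − 3704 = −42 kJ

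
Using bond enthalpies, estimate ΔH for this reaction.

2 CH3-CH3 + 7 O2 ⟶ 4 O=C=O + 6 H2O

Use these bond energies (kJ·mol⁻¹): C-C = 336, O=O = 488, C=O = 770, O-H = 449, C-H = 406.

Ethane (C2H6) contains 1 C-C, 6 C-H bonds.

ΔH ≈ −2588 kJ

Bonds broken (reactants):
  C-C: 2 × 336 = 672
  C-H: 12 × 406 = 4872
  O=O: 7 × 488 = 3416
  Σ(broken) = 8960 kJ
Bonds formed (products):
  C=O: 8 × 770 = 6160
  O-H: 12 × 449 = 5388
  Σ(formed) = 11548 kJ
ΔH = Σ(broken) − Σ(formed) = 8960 − 11548 = −2588 kJ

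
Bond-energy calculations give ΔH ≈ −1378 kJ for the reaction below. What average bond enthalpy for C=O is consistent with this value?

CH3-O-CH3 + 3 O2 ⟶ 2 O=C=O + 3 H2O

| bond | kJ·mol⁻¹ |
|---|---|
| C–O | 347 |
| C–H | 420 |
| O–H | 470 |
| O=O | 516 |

Let D be the C=O bond energy.
Σ(broken) = 6×420 + 2×347 + 3×516 = 4762
Σ(formed) = 4×D + 6×470 = 2820 + 4D
ΔH = Σ(broken) − Σ(formed) = (4762) − (2820 + 4D) = +1942 − 4D
Setting this equal to −1378 kJ gives 4D = 3320, so D = 830 kJ/mol.

D(C=O) ≈ 830 kJ/mol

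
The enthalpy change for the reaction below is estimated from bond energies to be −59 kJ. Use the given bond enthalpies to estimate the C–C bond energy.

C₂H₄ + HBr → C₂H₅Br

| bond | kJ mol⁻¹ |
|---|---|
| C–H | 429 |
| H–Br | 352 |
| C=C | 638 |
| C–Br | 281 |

Let D be the C–C bond energy.
Σ(broken) = 4×429 + 1×638 + 1×352 = 2706
Σ(formed) = 1×281 + 1×D + 5×429 = 2426 + D
ΔH = Σ(broken) − Σ(formed) = (2706) − (2426 + D) = +280 − D
Setting this equal to −59 kJ gives D = 339 kJ/mol.

D(C–C) ≈ 339 kJ/mol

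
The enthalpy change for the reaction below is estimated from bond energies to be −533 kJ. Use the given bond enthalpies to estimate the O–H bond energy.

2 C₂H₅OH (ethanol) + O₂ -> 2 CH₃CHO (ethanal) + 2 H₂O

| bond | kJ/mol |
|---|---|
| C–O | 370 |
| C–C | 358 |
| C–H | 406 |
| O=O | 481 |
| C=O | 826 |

D(O–H) ≈ 457 kJ/mol

Let D be the O–H bond energy.
Σ(broken) = 2×358 + 10×406 + 2×370 + 2×D + 1×481 = 5997 + 2D
Σ(formed) = 2×358 + 8×406 + 2×826 + 4×D = 5616 + 4D
ΔH = Σ(broken) − Σ(formed) = (5997 + 2D) − (5616 + 4D) = +381 − 2D
Setting this equal to −533 kJ gives 2D = 914, so D = 457 kJ/mol.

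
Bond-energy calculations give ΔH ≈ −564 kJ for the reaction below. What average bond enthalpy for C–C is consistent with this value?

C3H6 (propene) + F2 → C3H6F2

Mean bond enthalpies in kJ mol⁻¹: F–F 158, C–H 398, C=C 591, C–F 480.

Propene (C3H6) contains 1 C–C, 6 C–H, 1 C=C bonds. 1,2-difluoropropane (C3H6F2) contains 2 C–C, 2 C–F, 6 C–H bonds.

Let D be the C–C bond energy.
Σ(broken) = 1×D + 6×398 + 1×591 + 1×158 = 3137 + D
Σ(formed) = 2×D + 2×480 + 6×398 = 3348 + 2D
ΔH = Σ(broken) − Σ(formed) = (3137 + D) − (3348 + 2D) = −211 − D
Setting this equal to −564 kJ gives D = 353 kJ/mol.

D(C–C) ≈ 353 kJ/mol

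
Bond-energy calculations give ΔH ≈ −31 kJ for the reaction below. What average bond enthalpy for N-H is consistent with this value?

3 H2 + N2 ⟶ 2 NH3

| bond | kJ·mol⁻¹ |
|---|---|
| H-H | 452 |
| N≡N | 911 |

D(N-H) ≈ 383 kJ/mol

Let D be the N-H bond energy.
Σ(broken) = 3×452 + 1×911 = 2267
Σ(formed) = 6×D = 6D
ΔH = Σ(broken) − Σ(formed) = (2267) − (6D) = +2267 − 6D
Setting this equal to −31 kJ gives 6D = 2298, so D = 383 kJ/mol.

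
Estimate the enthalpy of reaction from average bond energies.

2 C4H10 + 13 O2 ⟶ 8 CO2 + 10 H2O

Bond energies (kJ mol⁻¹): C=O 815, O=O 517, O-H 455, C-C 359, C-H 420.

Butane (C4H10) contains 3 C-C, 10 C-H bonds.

ΔH ≈ −4865 kJ

Bonds broken (reactants):
  C-C: 6 × 359 = 2154
  C-H: 20 × 420 = 8400
  O=O: 13 × 517 = 6721
  Σ(broken) = 17275 kJ
Bonds formed (products):
  C=O: 16 × 815 = 13040
  O-H: 20 × 455 = 9100
  Σ(formed) = 22140 kJ
ΔH = Σ(broken) − Σ(formed) = 17275 − 22140 = −4865 kJ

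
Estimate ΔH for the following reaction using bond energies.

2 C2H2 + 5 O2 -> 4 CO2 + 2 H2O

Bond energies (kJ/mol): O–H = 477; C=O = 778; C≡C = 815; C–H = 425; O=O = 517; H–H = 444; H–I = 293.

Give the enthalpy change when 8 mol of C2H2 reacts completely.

ΔH = −8868 kJ

Bonds broken (reactants):
  C≡C: 2 × 815 = 1630
  C–H: 4 × 425 = 1700
  O=O: 5 × 517 = 2585
  Σ(broken) = 5915 kJ
Bonds formed (products):
  C=O: 8 × 778 = 6224
  O–H: 4 × 477 = 1908
  Σ(formed) = 8132 kJ
ΔH = Σ(broken) − Σ(formed) = 5915 − 8132 = −2217 kJ
For 4× the reaction as written: 4 × (−2217) = −8868 kJ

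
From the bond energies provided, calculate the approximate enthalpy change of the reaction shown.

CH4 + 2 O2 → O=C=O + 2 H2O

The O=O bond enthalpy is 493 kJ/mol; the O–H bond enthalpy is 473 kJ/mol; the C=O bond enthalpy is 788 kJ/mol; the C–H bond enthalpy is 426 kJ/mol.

Bonds broken (reactants):
  C–H: 4 × 426 = 1704
  O=O: 2 × 493 = 986
  Σ(broken) = 2690 kJ
Bonds formed (products):
  C=O: 2 × 788 = 1576
  O–H: 4 × 473 = 1892
  Σ(formed) = 3468 kJ
ΔH = Σ(broken) − Σ(formed) = 2690 − 3468 = −778 kJ

ΔH ≈ −778 kJ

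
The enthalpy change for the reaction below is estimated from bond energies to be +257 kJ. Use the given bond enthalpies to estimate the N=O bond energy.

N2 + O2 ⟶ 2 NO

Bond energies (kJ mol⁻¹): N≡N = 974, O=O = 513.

D(N=O) ≈ 615 kJ/mol

Let D be the N=O bond energy.
Σ(broken) = 1×974 + 1×513 = 1487
Σ(formed) = 2×D = 2D
ΔH = Σ(broken) − Σ(formed) = (1487) − (2D) = +1487 − 2D
Setting this equal to +257 kJ gives 2D = 1230, so D = 615 kJ/mol.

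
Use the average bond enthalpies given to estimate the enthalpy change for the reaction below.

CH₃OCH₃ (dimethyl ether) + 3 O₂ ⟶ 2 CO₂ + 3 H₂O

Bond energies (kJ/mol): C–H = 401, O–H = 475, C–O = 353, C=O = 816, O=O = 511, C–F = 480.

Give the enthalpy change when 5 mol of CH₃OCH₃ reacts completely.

Bonds broken (reactants):
  C–H: 6 × 401 = 2406
  C–O: 2 × 353 = 706
  O=O: 3 × 511 = 1533
  Σ(broken) = 4645 kJ
Bonds formed (products):
  C=O: 4 × 816 = 3264
  O–H: 6 × 475 = 2850
  Σ(formed) = 6114 kJ
ΔH = Σ(broken) − Σ(formed) = 4645 − 6114 = −1469 kJ
For 5× the reaction as written: 5 × (−1469) = −7345 kJ

ΔH = −7345 kJ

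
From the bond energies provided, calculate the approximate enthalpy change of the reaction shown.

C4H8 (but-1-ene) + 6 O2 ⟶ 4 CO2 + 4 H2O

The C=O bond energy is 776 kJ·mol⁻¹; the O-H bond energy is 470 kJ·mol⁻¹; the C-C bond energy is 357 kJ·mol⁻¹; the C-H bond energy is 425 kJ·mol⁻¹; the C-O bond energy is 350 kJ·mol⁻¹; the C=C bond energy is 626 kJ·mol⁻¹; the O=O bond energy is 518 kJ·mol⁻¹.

ΔH ≈ −2120 kJ

Bonds broken (reactants):
  C-C: 2 × 357 = 714
  C-H: 8 × 425 = 3400
  C=C: 1 × 626 = 626
  O=O: 6 × 518 = 3108
  Σ(broken) = 7848 kJ
Bonds formed (products):
  C=O: 8 × 776 = 6208
  O-H: 8 × 470 = 3760
  Σ(formed) = 9968 kJ
ΔH = Σ(broken) − Σ(formed) = 7848 − 9968 = −2120 kJ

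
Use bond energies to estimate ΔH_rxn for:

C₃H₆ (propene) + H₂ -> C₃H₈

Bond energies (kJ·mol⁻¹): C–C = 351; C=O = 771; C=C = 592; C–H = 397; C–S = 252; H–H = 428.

Bonds broken (reactants):
  C–C: 1 × 351 = 351
  C–H: 6 × 397 = 2382
  C=C: 1 × 592 = 592
  H–H: 1 × 428 = 428
  Σ(broken) = 3753 kJ
Bonds formed (products):
  C–C: 2 × 351 = 702
  C–H: 8 × 397 = 3176
  Σ(formed) = 3878 kJ
ΔH = Σ(broken) − Σ(formed) = 3753 − 3878 = −125 kJ

ΔH ≈ −125 kJ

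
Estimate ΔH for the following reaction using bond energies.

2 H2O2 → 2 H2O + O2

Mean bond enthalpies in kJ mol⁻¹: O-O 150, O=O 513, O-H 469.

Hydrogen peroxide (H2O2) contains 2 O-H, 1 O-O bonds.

ΔH ≈ −213 kJ

Bonds broken (reactants):
  O-H: 4 × 469 = 1876
  O-O: 2 × 150 = 300
  Σ(broken) = 2176 kJ
Bonds formed (products):
  O-H: 4 × 469 = 1876
  O=O: 1 × 513 = 513
  Σ(formed) = 2389 kJ
ΔH = Σ(broken) − Σ(formed) = 2176 − 2389 = −213 kJ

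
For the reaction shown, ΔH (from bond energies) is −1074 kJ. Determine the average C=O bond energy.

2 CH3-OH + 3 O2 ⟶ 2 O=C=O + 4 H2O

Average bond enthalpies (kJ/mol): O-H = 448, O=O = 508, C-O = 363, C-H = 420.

D(C=O) ≈ 789 kJ/mol

Let D be the C=O bond energy.
Σ(broken) = 6×420 + 2×363 + 2×448 + 3×508 = 5666
Σ(formed) = 4×D + 8×448 = 3584 + 4D
ΔH = Σ(broken) − Σ(formed) = (5666) − (3584 + 4D) = +2082 − 4D
Setting this equal to −1074 kJ gives 4D = 3156, so D = 789 kJ/mol.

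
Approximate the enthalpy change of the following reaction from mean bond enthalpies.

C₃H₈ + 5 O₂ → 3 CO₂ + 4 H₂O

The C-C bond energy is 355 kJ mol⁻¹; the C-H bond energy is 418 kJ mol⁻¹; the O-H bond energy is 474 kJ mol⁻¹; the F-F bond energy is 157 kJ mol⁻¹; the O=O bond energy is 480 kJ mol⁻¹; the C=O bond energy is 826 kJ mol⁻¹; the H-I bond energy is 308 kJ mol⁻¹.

Bonds broken (reactants):
  C-C: 2 × 355 = 710
  C-H: 8 × 418 = 3344
  O=O: 5 × 480 = 2400
  Σ(broken) = 6454 kJ
Bonds formed (products):
  C=O: 6 × 826 = 4956
  O-H: 8 × 474 = 3792
  Σ(formed) = 8748 kJ
ΔH = Σ(broken) − Σ(formed) = 6454 − 8748 = −2294 kJ

ΔH ≈ −2294 kJ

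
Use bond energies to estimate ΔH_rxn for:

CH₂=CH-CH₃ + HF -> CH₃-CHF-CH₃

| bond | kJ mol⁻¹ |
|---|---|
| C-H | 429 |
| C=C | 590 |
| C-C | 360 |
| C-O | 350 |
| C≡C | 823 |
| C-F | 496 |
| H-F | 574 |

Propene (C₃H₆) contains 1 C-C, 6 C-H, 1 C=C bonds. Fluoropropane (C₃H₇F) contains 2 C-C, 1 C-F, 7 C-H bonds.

ΔH ≈ −121 kJ

Bonds broken (reactants):
  C-C: 1 × 360 = 360
  C-H: 6 × 429 = 2574
  C=C: 1 × 590 = 590
  H-F: 1 × 574 = 574
  Σ(broken) = 4098 kJ
Bonds formed (products):
  C-C: 2 × 360 = 720
  C-F: 1 × 496 = 496
  C-H: 7 × 429 = 3003
  Σ(formed) = 4219 kJ
ΔH = Σ(broken) − Σ(formed) = 4098 − 4219 = −121 kJ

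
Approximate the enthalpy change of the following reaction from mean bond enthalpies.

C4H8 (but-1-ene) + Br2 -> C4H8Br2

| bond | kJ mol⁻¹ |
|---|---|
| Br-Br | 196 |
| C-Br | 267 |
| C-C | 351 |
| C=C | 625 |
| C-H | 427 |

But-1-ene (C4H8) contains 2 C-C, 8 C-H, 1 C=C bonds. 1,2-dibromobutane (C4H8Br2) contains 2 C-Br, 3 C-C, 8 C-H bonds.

ΔH ≈ −64 kJ

Bonds broken (reactants):
  Br-Br: 1 × 196 = 196
  C-C: 2 × 351 = 702
  C-H: 8 × 427 = 3416
  C=C: 1 × 625 = 625
  Σ(broken) = 4939 kJ
Bonds formed (products):
  C-Br: 2 × 267 = 534
  C-C: 3 × 351 = 1053
  C-H: 8 × 427 = 3416
  Σ(formed) = 5003 kJ
ΔH = Σ(broken) − Σ(formed) = 4939 − 5003 = −64 kJ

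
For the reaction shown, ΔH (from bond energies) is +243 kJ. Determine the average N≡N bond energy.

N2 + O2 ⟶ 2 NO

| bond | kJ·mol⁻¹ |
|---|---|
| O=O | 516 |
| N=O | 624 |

D(N≡N) ≈ 975 kJ/mol

Let D be the N≡N bond energy.
Σ(broken) = 1×D + 1×516 = 516 + D
Σ(formed) = 2×624 = 1248
ΔH = Σ(broken) − Σ(formed) = (516 + D) − (1248) = −732 + D
Setting this equal to +243 kJ gives D = 975 kJ/mol.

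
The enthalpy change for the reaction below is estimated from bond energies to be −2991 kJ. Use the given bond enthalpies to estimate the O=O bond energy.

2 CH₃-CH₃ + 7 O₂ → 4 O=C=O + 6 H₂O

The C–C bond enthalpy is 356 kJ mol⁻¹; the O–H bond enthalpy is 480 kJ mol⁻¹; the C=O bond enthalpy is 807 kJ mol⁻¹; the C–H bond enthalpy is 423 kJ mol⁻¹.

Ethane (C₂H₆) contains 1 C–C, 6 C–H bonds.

Let D be the O=O bond energy.
Σ(broken) = 2×356 + 12×423 + 7×D = 5788 + 7D
Σ(formed) = 8×807 + 12×480 = 12216
ΔH = Σ(broken) − Σ(formed) = (5788 + 7D) − (12216) = −6428 + 7D
Setting this equal to −2991 kJ gives 7D = 3437, so D = 491 kJ/mol.

D(O=O) ≈ 491 kJ/mol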